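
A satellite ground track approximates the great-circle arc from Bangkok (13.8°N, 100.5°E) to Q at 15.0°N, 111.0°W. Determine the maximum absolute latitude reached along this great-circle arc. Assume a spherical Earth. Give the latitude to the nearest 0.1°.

≈ 43.4°N

The great circle lies in the plane with unit normal n̂ = (p₁ × p₂)/|p₁ × p₂|.
Here n̂_z ≈ +0.726; the vertex latitude is φ_max = arccos|n̂_z| ≈ 43.4°.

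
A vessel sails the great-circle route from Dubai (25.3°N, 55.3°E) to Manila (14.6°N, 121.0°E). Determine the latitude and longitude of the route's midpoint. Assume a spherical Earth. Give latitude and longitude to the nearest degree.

≈ (23°N, 89°E)

The haversine formula gives a central angle δ ≈ 1.084 rad (62.1°) between the endpoints.
Interpolate at f = 1/2 with slerp weights a = sin((1−f)δ)/sin δ ≈ 0.584, b = sin(fδ)/sin δ ≈ 0.584.
p = a·p₁ + b·p₂ ≈ (0.009, 0.918, 0.397); φ = arcsin(p_z) ≈ 23.36°, λ = atan2(p_y, p_x) ≈ 89.41°.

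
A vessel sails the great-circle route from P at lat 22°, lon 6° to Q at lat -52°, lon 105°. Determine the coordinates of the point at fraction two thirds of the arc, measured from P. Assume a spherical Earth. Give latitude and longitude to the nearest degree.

≈ lat -35°, lon 57°

The haversine formula gives a central angle δ ≈ 1.965 rad (112.6°) between the endpoints.
Interpolate at f = 2/3 with slerp weights a = sin((1−f)δ)/sin δ ≈ 0.660, b = sin(fδ)/sin δ ≈ 1.047.
p = a·p₁ + b·p₂ ≈ (0.442, 0.686, -0.578); φ = arcsin(p_z) ≈ -35.28°, λ = atan2(p_y, p_x) ≈ 57.23°.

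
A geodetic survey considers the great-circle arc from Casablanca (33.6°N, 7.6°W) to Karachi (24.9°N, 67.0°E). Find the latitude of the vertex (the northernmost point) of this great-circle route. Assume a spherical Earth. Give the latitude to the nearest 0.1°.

The great circle lies in the plane with unit normal n̂ = (p₁ × p₂)/|p₁ × p₂|.
Here n̂_z ≈ +0.808; the vertex latitude is φ_max = arccos|n̂_z| ≈ 36.1°.

≈ 36.1°N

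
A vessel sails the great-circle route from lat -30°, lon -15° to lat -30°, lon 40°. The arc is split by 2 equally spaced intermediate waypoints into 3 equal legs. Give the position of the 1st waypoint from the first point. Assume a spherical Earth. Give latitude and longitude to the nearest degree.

≈ lat -33°, lon 3°

The haversine formula gives a central angle δ ≈ 0.823 rad (47.1°) between the endpoints.
Interpolate at f = 1/3 with slerp weights a = sin((1−f)δ)/sin δ ≈ 0.711, b = sin(fδ)/sin δ ≈ 0.369.
p = a·p₁ + b·p₂ ≈ (0.840, 0.046, -0.540); φ = arcsin(p_z) ≈ -32.71°, λ = atan2(p_y, p_x) ≈ 3.15°.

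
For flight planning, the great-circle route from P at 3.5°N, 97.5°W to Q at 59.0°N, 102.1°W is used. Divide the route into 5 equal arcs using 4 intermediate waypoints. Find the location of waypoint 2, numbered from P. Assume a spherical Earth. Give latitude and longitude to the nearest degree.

≈ 26°N, 99°W

Write both endpoints as unit vectors p₁, p₂ with components (cos φ cos λ, cos φ sin λ, sin φ).
The central angle between the endpoints is δ = arccos(p₁·p₂) ≈ 0.971 rad (55.6°).
Interpolate at f = 2/5 with slerp weights a = sin((1−f)δ)/sin δ ≈ 0.666, b = sin(fδ)/sin δ ≈ 0.459.
p = a·p₁ + b·p₂ ≈ (-0.136, -0.891, 0.434); φ = arcsin(p_z) ≈ 25.72°, λ = atan2(p_y, p_x) ≈ -98.71°.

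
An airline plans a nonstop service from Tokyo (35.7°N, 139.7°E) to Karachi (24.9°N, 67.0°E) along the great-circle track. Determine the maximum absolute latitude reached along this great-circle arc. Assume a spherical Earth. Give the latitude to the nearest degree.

The great circle lies in the plane with unit normal n̂ = (p₁ × p₂)/|p₁ × p₂|.
Here n̂_z ≈ -0.794; the vertex latitude is φ_max = arccos|n̂_z| ≈ 37.4°.
Check via Clairaut: cos φ_max = |cos φ₁| · sin C = cos(35.7°)·sin(78.0°) ≈ 0.794, again giving ≈ 37.4°.

≈ 37°N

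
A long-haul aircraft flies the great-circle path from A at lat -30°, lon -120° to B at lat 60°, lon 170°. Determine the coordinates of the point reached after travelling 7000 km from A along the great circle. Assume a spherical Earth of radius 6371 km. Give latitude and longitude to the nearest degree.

≈ lat 26°, lon -149°

From cos δ = sin φ₁ sin φ₂ + cos φ₁ cos φ₂ cos Δλ, the central angle is δ ≈ 1.860 rad (106.6°). The total great-circle distance is δ·R ≈ 1.860 × 6371 ≈ 11848 km, so the target fraction is f = 7000/11848 ≈ 0.591.
Interpolate at f ≈ 0.591 with slerp weights a = sin((1−f)δ)/sin δ ≈ 0.719, b = sin(fδ)/sin δ ≈ 0.929.
p = a·p₁ + b·p₂ ≈ (-0.769, -0.459, 0.445); φ = arcsin(p_z) ≈ 26.42°, λ = atan2(p_y, p_x) ≈ -149.17°.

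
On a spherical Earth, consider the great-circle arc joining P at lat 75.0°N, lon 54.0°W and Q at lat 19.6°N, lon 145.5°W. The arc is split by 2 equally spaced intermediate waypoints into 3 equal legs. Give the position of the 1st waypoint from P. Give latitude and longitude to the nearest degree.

≈ lat 64°N, lon 119°W

Write both endpoints as unit vectors p₁, p₂ with components (cos φ cos λ, cos φ sin λ, sin φ).
The central angle between the endpoints is δ = arccos(p₁·p₂) ≈ 1.248 rad (71.5°).
Interpolate at f = 1/3 with slerp weights a = sin((1−f)δ)/sin δ ≈ 0.779, b = sin(fδ)/sin δ ≈ 0.426.
p = a·p₁ + b·p₂ ≈ (-0.212, -0.391, 0.896); φ = arcsin(p_z) ≈ 63.61°, λ = atan2(p_y, p_x) ≈ -118.52°.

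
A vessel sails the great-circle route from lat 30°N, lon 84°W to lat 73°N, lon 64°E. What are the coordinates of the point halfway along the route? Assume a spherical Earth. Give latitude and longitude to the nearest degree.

≈ lat 66°N, lon 70°W

From cos δ = sin φ₁ sin φ₂ + cos φ₁ cos φ₂ cos Δλ, the central angle is δ ≈ 1.304 rad (74.7°).
Interpolate at f = 1/2 with slerp weights a = sin((1−f)δ)/sin δ ≈ 0.629, b = sin(fδ)/sin δ ≈ 0.629.
p = a·p₁ + b·p₂ ≈ (0.138, -0.377, 0.916); φ = arcsin(p_z) ≈ 66.37°, λ = atan2(p_y, p_x) ≈ -69.93°.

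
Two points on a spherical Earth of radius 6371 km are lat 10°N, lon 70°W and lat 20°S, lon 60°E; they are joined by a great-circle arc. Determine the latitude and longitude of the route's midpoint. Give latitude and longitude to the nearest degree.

Write both endpoints as unit vectors p₁, p₂ with components (cos φ cos λ, cos φ sin λ, sin φ).
The central angle between the endpoints is δ = arccos(p₁·p₂) ≈ 2.284 rad (130.9°).
Interpolate at f = 1/2 with slerp weights a = sin((1−f)δ)/sin δ ≈ 1.203, b = sin(fδ)/sin δ ≈ 1.203.
p = a·p₁ + b·p₂ ≈ (0.970, -0.134, -0.202); φ = arcsin(p_z) ≈ -11.68°, λ = atan2(p_y, p_x) ≈ -7.88°.

≈ lat 12°S, lon 8°W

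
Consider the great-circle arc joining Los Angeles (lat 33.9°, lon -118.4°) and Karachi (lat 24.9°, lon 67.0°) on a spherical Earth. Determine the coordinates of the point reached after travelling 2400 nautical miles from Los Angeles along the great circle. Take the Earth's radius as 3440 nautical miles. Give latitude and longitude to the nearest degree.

From cos δ = sin φ₁ sin φ₂ + cos φ₁ cos φ₂ cos Δλ, the central angle is δ ≈ 2.111 rad (121.0°). The total great-circle distance is δ·R ≈ 2.111 × 3440 ≈ 7263 nmi, so the target fraction is f = 2400/7263 ≈ 0.330.
Interpolate at f ≈ 0.330 with slerp weights a = sin((1−f)δ)/sin δ ≈ 1.152, b = sin(fδ)/sin δ ≈ 0.749.
p = a·p₁ + b·p₂ ≈ (-0.189, -0.215, 0.958); φ = arcsin(p_z) ≈ 73.34°, λ = atan2(p_y, p_x) ≈ -131.29°.

≈ lat 73°, lon -131°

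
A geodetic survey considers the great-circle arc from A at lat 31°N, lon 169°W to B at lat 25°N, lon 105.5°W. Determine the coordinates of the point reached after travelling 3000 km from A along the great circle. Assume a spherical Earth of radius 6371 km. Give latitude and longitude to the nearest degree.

≈ lat 32°N, lon 137°W

Convert each endpoint to a unit vector on the sphere (x = cos φ cos λ, y = cos φ sin λ, z = sin φ).
The central angle between the endpoints is δ = arccos(p₁·p₂) ≈ 0.971 rad (55.6°). The total great-circle distance is δ·R ≈ 0.971 × 6371 ≈ 6188 km, so the target fraction is f = 3000/6188 ≈ 0.485.
Interpolate at f ≈ 0.485 with slerp weights a = sin((1−f)δ)/sin δ ≈ 0.581, b = sin(fδ)/sin δ ≈ 0.550.
p = a·p₁ + b·p₂ ≈ (-0.622, -0.575, 0.532); φ = arcsin(p_z) ≈ 32.11°, λ = atan2(p_y, p_x) ≈ -137.25°.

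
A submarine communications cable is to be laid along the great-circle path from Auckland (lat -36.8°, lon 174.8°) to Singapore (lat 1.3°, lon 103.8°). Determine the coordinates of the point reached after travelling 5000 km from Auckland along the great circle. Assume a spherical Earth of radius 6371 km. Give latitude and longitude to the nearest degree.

≈ lat -17°, lon 129°

The haversine formula gives a central angle δ ≈ 1.321 rad (75.7°) between the endpoints. The total great-circle distance is δ·R ≈ 1.321 × 6371 ≈ 8417 km, so the target fraction is f = 5000/8417 ≈ 0.594.
Interpolate at f ≈ 0.594 with slerp weights a = sin((1−f)δ)/sin δ ≈ 0.527, b = sin(fδ)/sin δ ≈ 0.729.
p = a·p₁ + b·p₂ ≈ (-0.594, 0.746, -0.299); φ = arcsin(p_z) ≈ -17.42°, λ = atan2(p_y, p_x) ≈ 128.54°.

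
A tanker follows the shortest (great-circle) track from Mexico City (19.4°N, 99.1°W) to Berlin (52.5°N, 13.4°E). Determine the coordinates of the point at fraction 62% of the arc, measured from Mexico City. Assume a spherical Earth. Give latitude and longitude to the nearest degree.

≈ 56°N, 45°W

From cos δ = sin φ₁ sin φ₂ + cos φ₁ cos φ₂ cos Δλ, the central angle is δ ≈ 1.527 rad (87.5°).
Interpolate at f = 0.62 with slerp weights a = sin((1−f)δ)/sin δ ≈ 0.549, b = sin(fδ)/sin δ ≈ 0.812.
p = a·p₁ + b·p₂ ≈ (0.399, -0.396, 0.827); φ = arcsin(p_z) ≈ 55.76°, λ = atan2(p_y, p_x) ≈ -44.81°.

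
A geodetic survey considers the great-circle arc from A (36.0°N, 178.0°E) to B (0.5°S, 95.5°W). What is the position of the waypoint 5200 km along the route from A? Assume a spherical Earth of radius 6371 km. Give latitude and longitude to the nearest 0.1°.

Convert each endpoint to a unit vector on the sphere (x = cos φ cos λ, y = cos φ sin λ, z = sin φ).
The central angle between the endpoints is δ = arccos(p₁·p₂) ≈ 1.527 rad (87.5°). The total great-circle distance is δ·R ≈ 1.527 × 6371 ≈ 9725 km, so the target fraction is f = 5200/9725 ≈ 0.535.
Interpolate at f ≈ 0.535 with slerp weights a = sin((1−f)δ)/sin δ ≈ 0.653, b = sin(fδ)/sin δ ≈ 0.729.
p = a·p₁ + b·p₂ ≈ (-0.598, -0.707, 0.377); φ = arcsin(p_z) ≈ 22.17°, λ = atan2(p_y, p_x) ≈ -130.19°.

≈ (22.2°N, 130.2°W)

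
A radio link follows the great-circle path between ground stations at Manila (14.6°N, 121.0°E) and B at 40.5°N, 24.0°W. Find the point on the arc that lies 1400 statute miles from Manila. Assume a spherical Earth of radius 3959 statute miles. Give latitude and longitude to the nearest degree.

The haversine formula gives a central angle δ ≈ 2.025 rad (116.0°) between the endpoints. The total great-circle distance is δ·R ≈ 2.025 × 3959 ≈ 8018 mi, so the target fraction is f = 1400/8018 ≈ 0.175.
Interpolate at f ≈ 0.175 with slerp weights a = sin((1−f)δ)/sin δ ≈ 1.107, b = sin(fδ)/sin δ ≈ 0.385.
p = a·p₁ + b·p₂ ≈ (-0.284, 0.799, 0.529); φ = arcsin(p_z) ≈ 31.97°, λ = atan2(p_y, p_x) ≈ 109.57°.

≈ 32°N, 110°E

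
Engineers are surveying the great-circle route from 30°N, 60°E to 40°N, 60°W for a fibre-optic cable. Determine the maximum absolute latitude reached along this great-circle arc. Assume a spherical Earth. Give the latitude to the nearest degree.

The great circle lies in the plane with unit normal n̂ = (p₁ × p₂)/|p₁ × p₂|.
Here n̂_z ≈ -0.575; the vertex latitude is φ_max = arccos|n̂_z| ≈ 54.9°.

≈ 55°N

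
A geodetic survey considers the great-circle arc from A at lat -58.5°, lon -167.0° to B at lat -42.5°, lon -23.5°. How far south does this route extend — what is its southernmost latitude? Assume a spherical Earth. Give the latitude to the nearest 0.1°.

The great circle lies in the plane with unit normal n̂ = (p₁ × p₂)/|p₁ × p₂|.
Here n̂_z ≈ +0.238; the vertex latitude is φ_max = arccos|n̂_z| ≈ 76.2°.

≈ -76.2°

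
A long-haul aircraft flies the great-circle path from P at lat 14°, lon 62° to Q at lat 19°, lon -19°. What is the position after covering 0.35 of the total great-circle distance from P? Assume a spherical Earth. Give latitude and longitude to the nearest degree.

Convert each endpoint to a unit vector on the sphere (x = cos φ cos λ, y = cos φ sin λ, z = sin φ).
The central angle between the endpoints is δ = arccos(p₁·p₂) ≈ 1.347 rad (77.2°).
Interpolate at f = 0.35 with slerp weights a = sin((1−f)δ)/sin δ ≈ 0.787, b = sin(fδ)/sin δ ≈ 0.466.
p = a·p₁ + b·p₂ ≈ (0.775, 0.531, 0.342); φ = arcsin(p_z) ≈ 20.01°, λ = atan2(p_y, p_x) ≈ 34.43°.

≈ lat 20°, lon 34°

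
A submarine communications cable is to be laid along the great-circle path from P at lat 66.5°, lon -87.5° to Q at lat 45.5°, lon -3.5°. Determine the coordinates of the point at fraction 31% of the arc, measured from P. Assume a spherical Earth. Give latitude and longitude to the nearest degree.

≈ lat 67°, lon -50°

From cos δ = sin φ₁ sin φ₂ + cos φ₁ cos φ₂ cos Δλ, the central angle is δ ≈ 0.819 rad (46.9°).
Interpolate at f = 0.31 with slerp weights a = sin((1−f)δ)/sin δ ≈ 0.733, b = sin(fδ)/sin δ ≈ 0.344.
p = a·p₁ + b·p₂ ≈ (0.253, -0.307, 0.917); φ = arcsin(p_z) ≈ 66.56°, λ = atan2(p_y, p_x) ≈ -50.45°.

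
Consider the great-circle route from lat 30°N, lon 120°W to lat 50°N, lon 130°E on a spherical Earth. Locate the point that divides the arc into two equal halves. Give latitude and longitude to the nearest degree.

Convert each endpoint to a unit vector on the sphere (x = cos φ cos λ, y = cos φ sin λ, z = sin φ).
The central angle between the endpoints is δ = arccos(p₁·p₂) ≈ 1.377 rad (78.9°).
Interpolate at f = 1/2 with slerp weights a = sin((1−f)δ)/sin δ ≈ 0.647, b = sin(fδ)/sin δ ≈ 0.647.
p = a·p₁ + b·p₂ ≈ (-0.548, -0.167, 0.820); φ = arcsin(p_z) ≈ 55.06°, λ = atan2(p_y, p_x) ≈ -163.07°.

≈ lat 55°N, lon 163°W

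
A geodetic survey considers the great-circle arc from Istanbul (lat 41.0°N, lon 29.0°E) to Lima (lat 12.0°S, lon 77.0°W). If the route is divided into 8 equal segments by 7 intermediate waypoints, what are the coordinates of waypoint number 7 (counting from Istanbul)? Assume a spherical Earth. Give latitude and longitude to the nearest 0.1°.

From cos δ = sin φ₁ sin φ₂ + cos φ₁ cos φ₂ cos Δλ, the central angle is δ ≈ 1.918 rad (109.9°).
Interpolate at f = 7/8 with slerp weights a = sin((1−f)δ)/sin δ ≈ 0.252, b = sin(fδ)/sin δ ≈ 1.057.
p = a·p₁ + b·p₂ ≈ (0.399, -0.915, -0.054); φ = arcsin(p_z) ≈ -3.11°, λ = atan2(p_y, p_x) ≈ -66.43°.

≈ lat 3.1°S, lon 66.4°W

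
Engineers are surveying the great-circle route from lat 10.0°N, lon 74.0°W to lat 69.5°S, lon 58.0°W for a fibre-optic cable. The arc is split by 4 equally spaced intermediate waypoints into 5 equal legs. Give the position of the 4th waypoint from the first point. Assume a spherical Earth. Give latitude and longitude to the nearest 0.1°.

From cos δ = sin φ₁ sin φ₂ + cos φ₁ cos φ₂ cos Δλ, the central angle is δ ≈ 1.401 rad (80.3°).
Interpolate at f = 4/5 with slerp weights a = sin((1−f)δ)/sin δ ≈ 0.281, b = sin(fδ)/sin δ ≈ 0.914.
p = a·p₁ + b·p₂ ≈ (0.246, -0.537, -0.807); φ = arcsin(p_z) ≈ -53.81°, λ = atan2(p_y, p_x) ≈ -65.41°.

≈ lat 53.8°S, lon 65.4°W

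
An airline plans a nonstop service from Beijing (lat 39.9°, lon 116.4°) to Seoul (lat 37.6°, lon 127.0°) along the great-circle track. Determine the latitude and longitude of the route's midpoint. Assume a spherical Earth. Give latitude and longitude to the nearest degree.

Convert each endpoint to a unit vector on the sphere (x = cos φ cos λ, y = cos φ sin λ, z = sin φ).
The central angle between the endpoints is δ = arccos(p₁·p₂) ≈ 0.150 rad (8.6°).
Interpolate at f = 1/2 with slerp weights a = sin((1−f)δ)/sin δ ≈ 0.501, b = sin(fδ)/sin δ ≈ 0.501.
p = a·p₁ + b·p₂ ≈ (-0.410, 0.662, 0.628); φ = arcsin(p_z) ≈ 38.87°, λ = atan2(p_y, p_x) ≈ 121.79°.

≈ lat 39°, lon 122°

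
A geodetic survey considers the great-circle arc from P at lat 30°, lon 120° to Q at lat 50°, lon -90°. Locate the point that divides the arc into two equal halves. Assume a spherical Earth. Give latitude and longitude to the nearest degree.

Write both endpoints as unit vectors p₁, p₂ with components (cos φ cos λ, cos φ sin λ, sin φ).
The central angle between the endpoints is δ = arccos(p₁·p₂) ≈ 1.670 rad (95.7°).
Interpolate at f = 1/2 with slerp weights a = sin((1−f)δ)/sin δ ≈ 0.745, b = sin(fδ)/sin δ ≈ 0.745.
p = a·p₁ + b·p₂ ≈ (-0.323, 0.080, 0.943); φ = arcsin(p_z) ≈ 70.59°, λ = atan2(p_y, p_x) ≈ 166.09°.

≈ lat 71°, lon 166°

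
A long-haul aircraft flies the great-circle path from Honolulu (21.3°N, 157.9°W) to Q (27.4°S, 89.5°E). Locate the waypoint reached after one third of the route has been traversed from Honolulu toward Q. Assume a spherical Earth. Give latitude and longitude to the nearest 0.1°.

≈ (4.1°N, 165.2°E)

Write both endpoints as unit vectors p₁, p₂ with components (cos φ cos λ, cos φ sin λ, sin φ).
The central angle between the endpoints is δ = arccos(p₁·p₂) ≈ 2.077 rad (119.0°).
Interpolate at f = 1/3 with slerp weights a = sin((1−f)δ)/sin δ ≈ 1.124, b = sin(fδ)/sin δ ≈ 0.730.
p = a·p₁ + b·p₂ ≈ (-0.964, 0.254, 0.072); φ = arcsin(p_z) ≈ 4.14°, λ = atan2(p_y, p_x) ≈ 165.24°.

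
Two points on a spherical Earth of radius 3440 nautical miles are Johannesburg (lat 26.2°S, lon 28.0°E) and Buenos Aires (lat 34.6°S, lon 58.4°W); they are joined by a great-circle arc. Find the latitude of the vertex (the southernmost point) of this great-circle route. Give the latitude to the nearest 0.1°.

The great circle lies in the plane with unit normal n̂ = (p₁ × p₂)/|p₁ × p₂|.
Here n̂_z ≈ -0.772; the vertex latitude is φ_max = arccos|n̂_z| ≈ 39.5°.

≈ 39.5°S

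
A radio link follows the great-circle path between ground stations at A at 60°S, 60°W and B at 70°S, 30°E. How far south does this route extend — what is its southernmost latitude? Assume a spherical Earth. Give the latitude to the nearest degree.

≈ 73°S

The great circle lies in the plane with unit normal n̂ = (p₁ × p₂)/|p₁ × p₂|.
Here n̂_z ≈ +0.294; the vertex latitude is φ_max = arccos|n̂_z| ≈ 72.9°.
Check via Clairaut: cos φ_max = |cos φ₁| · sin C = cos(60.0°)·sin(143.9°) ≈ 0.294, again giving ≈ 72.9°.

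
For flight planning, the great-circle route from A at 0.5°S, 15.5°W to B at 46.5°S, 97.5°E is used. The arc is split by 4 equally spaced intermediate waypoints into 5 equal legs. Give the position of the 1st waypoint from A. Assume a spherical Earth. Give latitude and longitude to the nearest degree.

Write both endpoints as unit vectors p₁, p₂ with components (cos φ cos λ, cos φ sin λ, sin φ).
The central angle between the endpoints is δ = arccos(p₁·p₂) ≈ 1.837 rad (105.2°).
Interpolate at f = 1/5 with slerp weights a = sin((1−f)δ)/sin δ ≈ 1.031, b = sin(fδ)/sin δ ≈ 0.372.
p = a·p₁ + b·p₂ ≈ (0.960, -0.022, -0.279); φ = arcsin(p_z) ≈ -16.20°, λ = atan2(p_y, p_x) ≈ -1.28°.

≈ 16°S, 1°W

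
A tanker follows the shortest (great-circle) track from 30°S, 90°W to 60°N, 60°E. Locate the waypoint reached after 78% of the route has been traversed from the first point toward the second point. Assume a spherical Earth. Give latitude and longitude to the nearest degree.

Convert each endpoint to a unit vector on the sphere (x = cos φ cos λ, y = cos φ sin λ, z = sin φ).
The central angle between the endpoints is δ = arccos(p₁·p₂) ≈ 2.512 rad (143.9°).
Interpolate at f = 0.78 with slerp weights a = sin((1−f)δ)/sin δ ≈ 0.891, b = sin(fδ)/sin δ ≈ 1.571.
p = a·p₁ + b·p₂ ≈ (0.393, -0.091, 0.915); φ = arcsin(p_z) ≈ 66.22°, λ = atan2(p_y, p_x) ≈ -13.08°.

≈ 66°N, 13°W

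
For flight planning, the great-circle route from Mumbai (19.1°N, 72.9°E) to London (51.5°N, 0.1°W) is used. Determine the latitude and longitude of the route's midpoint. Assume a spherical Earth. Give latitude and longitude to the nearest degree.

Convert each endpoint to a unit vector on the sphere (x = cos φ cos λ, y = cos φ sin λ, z = sin φ).
The central angle between the endpoints is δ = arccos(p₁·p₂) ≈ 1.128 rad (64.7°).
Interpolate at f = 1/2 with slerp weights a = sin((1−f)δ)/sin δ ≈ 0.592, b = sin(fδ)/sin δ ≈ 0.592.
p = a·p₁ + b·p₂ ≈ (0.533, 0.534, 0.657); φ = arcsin(p_z) ≈ 41.05°, λ = atan2(p_y, p_x) ≈ 45.05°.

≈ (41°N, 45°E)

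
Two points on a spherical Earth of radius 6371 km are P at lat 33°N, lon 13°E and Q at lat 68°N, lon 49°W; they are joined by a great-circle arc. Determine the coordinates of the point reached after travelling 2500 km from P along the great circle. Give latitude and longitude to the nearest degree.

From cos δ = sin φ₁ sin φ₂ + cos φ₁ cos φ₂ cos Δλ, the central angle is δ ≈ 0.860 rad (49.3°). The total great-circle distance is δ·R ≈ 0.860 × 6371 ≈ 5479 km, so the target fraction is f = 2500/5479 ≈ 0.456.
Interpolate at f ≈ 0.456 with slerp weights a = sin((1−f)δ)/sin δ ≈ 0.595, b = sin(fδ)/sin δ ≈ 0.505.
p = a·p₁ + b·p₂ ≈ (0.610, -0.030, 0.792); φ = arcsin(p_z) ≈ 52.35°, λ = atan2(p_y, p_x) ≈ -2.86°.

≈ lat 52°N, lon 3°W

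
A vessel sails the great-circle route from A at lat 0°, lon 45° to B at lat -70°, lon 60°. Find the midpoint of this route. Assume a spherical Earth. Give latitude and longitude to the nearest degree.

≈ lat -35°, lon 49°

From cos δ = sin φ₁ sin φ₂ + cos φ₁ cos φ₂ cos Δλ, the central angle is δ ≈ 1.234 rad (70.7°).
Interpolate at f = 1/2 with slerp weights a = sin((1−f)δ)/sin δ ≈ 0.613, b = sin(fδ)/sin δ ≈ 0.613.
p = a·p₁ + b·p₂ ≈ (0.538, 0.615, -0.576); φ = arcsin(p_z) ≈ -35.18°, λ = atan2(p_y, p_x) ≈ 48.81°.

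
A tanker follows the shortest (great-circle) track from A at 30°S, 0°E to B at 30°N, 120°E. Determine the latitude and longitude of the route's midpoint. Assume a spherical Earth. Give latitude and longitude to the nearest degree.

Convert each endpoint to a unit vector on the sphere (x = cos φ cos λ, y = cos φ sin λ, z = sin φ).
The central angle between the endpoints is δ = arccos(p₁·p₂) ≈ 2.246 rad (128.7°).
Interpolate at f = 1/2 with slerp weights a = sin((1−f)δ)/sin δ ≈ 1.155, b = sin(fδ)/sin δ ≈ 1.155.
p = a·p₁ + b·p₂ ≈ (0.500, 0.866, 0.000); φ = arcsin(p_z) ≈ 0.00°, λ = atan2(p_y, p_x) ≈ 60.00°.

≈ 0°N, 60°E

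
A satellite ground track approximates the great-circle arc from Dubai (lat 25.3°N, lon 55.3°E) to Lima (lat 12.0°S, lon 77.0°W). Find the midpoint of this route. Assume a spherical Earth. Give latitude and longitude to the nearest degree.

≈ lat 16°N, lon 16°W

Convert each endpoint to a unit vector on the sphere (x = cos φ cos λ, y = cos φ sin λ, z = sin φ).
The central angle between the endpoints is δ = arccos(p₁·p₂) ≈ 2.324 rad (133.2°).
Interpolate at f = 1/2 with slerp weights a = sin((1−f)δ)/sin δ ≈ 1.258, b = sin(fδ)/sin δ ≈ 1.258.
p = a·p₁ + b·p₂ ≈ (0.924, -0.264, 0.276); φ = arcsin(p_z) ≈ 16.02°, λ = atan2(p_y, p_x) ≈ -15.94°.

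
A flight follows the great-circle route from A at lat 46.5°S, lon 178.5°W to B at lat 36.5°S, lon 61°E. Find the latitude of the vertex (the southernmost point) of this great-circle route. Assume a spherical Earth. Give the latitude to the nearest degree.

≈ 61°S

The great circle lies in the plane with unit normal n̂ = (p₁ × p₂)/|p₁ × p₂|.
Here n̂_z ≈ -0.482; the vertex latitude is φ_max = arccos|n̂_z| ≈ 61.2°.
Check via Clairaut: cos φ_max = |cos φ₁| · sin C = cos(46.5°)·sin(135.5°) ≈ 0.482, again giving ≈ 61.2°.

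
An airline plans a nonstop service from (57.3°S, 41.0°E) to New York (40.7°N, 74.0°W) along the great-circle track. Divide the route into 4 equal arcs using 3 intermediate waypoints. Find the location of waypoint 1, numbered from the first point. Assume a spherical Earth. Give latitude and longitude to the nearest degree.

≈ (41°S, 7°W)

From cos δ = sin φ₁ sin φ₂ + cos φ₁ cos φ₂ cos Δλ, the central angle is δ ≈ 2.377 rad (136.2°).
Interpolate at f = 1/4 with slerp weights a = sin((1−f)δ)/sin δ ≈ 1.413, b = sin(fδ)/sin δ ≈ 0.809.
p = a·p₁ + b·p₂ ≈ (0.745, -0.089, -0.661); φ = arcsin(p_z) ≈ -41.38°, λ = atan2(p_y, p_x) ≈ -6.81°.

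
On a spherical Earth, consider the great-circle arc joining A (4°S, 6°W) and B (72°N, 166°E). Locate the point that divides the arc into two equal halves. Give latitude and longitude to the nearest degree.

The haversine formula gives a central angle δ ≈ 1.952 rad (111.8°) between the endpoints.
Interpolate at f = 1/2 with slerp weights a = sin((1−f)δ)/sin δ ≈ 0.892, b = sin(fδ)/sin δ ≈ 0.892.
p = a·p₁ + b·p₂ ≈ (0.618, -0.026, 0.786); φ = arcsin(p_z) ≈ 51.83°, λ = atan2(p_y, p_x) ≈ -2.44°.

≈ (52°N, 2°W)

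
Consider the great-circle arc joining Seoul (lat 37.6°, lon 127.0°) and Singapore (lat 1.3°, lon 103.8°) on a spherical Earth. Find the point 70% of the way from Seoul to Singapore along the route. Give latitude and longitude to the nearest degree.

Write both endpoints as unit vectors p₁, p₂ with components (cos φ cos λ, cos φ sin λ, sin φ).
The central angle between the endpoints is δ = arccos(p₁·p₂) ≈ 0.735 rad (42.1°).
Interpolate at f = 0.70 with slerp weights a = sin((1−f)δ)/sin δ ≈ 0.326, b = sin(fδ)/sin δ ≈ 0.734.
p = a·p₁ + b·p₂ ≈ (-0.331, 0.919, 0.216); φ = arcsin(p_z) ≈ 12.45°, λ = atan2(p_y, p_x) ≈ 109.78°.

≈ lat 12°, lon 110°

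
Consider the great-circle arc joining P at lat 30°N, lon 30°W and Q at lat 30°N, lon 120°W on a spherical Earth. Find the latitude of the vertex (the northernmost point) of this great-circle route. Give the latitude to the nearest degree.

The great circle lies in the plane with unit normal n̂ = (p₁ × p₂)/|p₁ × p₂|.
Here n̂_z ≈ -0.775; the vertex latitude is φ_max = arccos|n̂_z| ≈ 39.2°.

≈ 39°N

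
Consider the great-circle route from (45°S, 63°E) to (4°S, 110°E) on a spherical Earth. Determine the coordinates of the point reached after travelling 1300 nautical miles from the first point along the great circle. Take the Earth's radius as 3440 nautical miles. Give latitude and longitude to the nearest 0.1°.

Convert each endpoint to a unit vector on the sphere (x = cos φ cos λ, y = cos φ sin λ, z = sin φ).
The central angle between the endpoints is δ = arccos(p₁·p₂) ≈ 1.012 rad (58.0°). The total great-circle distance is δ·R ≈ 1.012 × 3440 ≈ 3480 nmi, so the target fraction is f = 1300/3480 ≈ 0.374.
Interpolate at f ≈ 0.374 with slerp weights a = sin((1−f)δ)/sin δ ≈ 0.699, b = sin(fδ)/sin δ ≈ 0.435.
p = a·p₁ + b·p₂ ≈ (0.076, 0.848, -0.524); φ = arcsin(p_z) ≈ -31.62°, λ = atan2(p_y, p_x) ≈ 84.90°.

≈ (31.6°S, 84.9°E)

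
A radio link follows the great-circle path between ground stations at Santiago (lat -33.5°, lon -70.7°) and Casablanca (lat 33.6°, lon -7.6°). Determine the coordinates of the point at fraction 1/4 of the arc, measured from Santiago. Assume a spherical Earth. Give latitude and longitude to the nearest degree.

Write both endpoints as unit vectors p₁, p₂ with components (cos φ cos λ, cos φ sin λ, sin φ).
The central angle between the endpoints is δ = arccos(p₁·p₂) ≈ 1.562 rad (89.5°).
Interpolate at f = 1/4 with slerp weights a = sin((1−f)δ)/sin δ ≈ 0.921, b = sin(fδ)/sin δ ≈ 0.381.
p = a·p₁ + b·p₂ ≈ (0.568, -0.767, -0.298); φ = arcsin(p_z) ≈ -17.33°, λ = atan2(p_y, p_x) ≈ -53.47°.

≈ lat -17°, lon -53°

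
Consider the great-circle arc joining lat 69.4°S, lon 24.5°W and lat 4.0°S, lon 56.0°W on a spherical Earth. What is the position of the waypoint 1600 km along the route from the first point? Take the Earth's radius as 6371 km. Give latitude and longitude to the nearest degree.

≈ lat 57°S, lon 39°W

Write both endpoints as unit vectors p₁, p₂ with components (cos φ cos λ, cos φ sin λ, sin φ).
The central angle between the endpoints is δ = arccos(p₁·p₂) ≈ 1.198 rad (68.6°). The total great-circle distance is δ·R ≈ 1.198 × 6371 ≈ 7630 km, so the target fraction is f = 1600/7630 ≈ 0.210.
Interpolate at f ≈ 0.210 with slerp weights a = sin((1−f)δ)/sin δ ≈ 0.871, b = sin(fδ)/sin δ ≈ 0.267.
p = a·p₁ + b·p₂ ≈ (0.428, -0.348, -0.834); φ = arcsin(p_z) ≈ -56.54°, λ = atan2(p_y, p_x) ≈ -39.11°.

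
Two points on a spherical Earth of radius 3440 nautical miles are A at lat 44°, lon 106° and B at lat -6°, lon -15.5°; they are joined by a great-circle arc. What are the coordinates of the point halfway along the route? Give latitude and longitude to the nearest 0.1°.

Convert each endpoint to a unit vector on the sphere (x = cos φ cos λ, y = cos φ sin λ, z = sin φ).
The central angle between the endpoints is δ = arccos(p₁·p₂) ≈ 2.034 rad (116.5°).
Interpolate at f = 1/2 with slerp weights a = sin((1−f)δ)/sin δ ≈ 0.950, b = sin(fδ)/sin δ ≈ 0.950.
p = a·p₁ + b·p₂ ≈ (0.722, 0.405, 0.561); φ = arcsin(p_z) ≈ 34.11°, λ = atan2(p_y, p_x) ≈ 29.25°.

≈ lat 34.1°, lon 29.3°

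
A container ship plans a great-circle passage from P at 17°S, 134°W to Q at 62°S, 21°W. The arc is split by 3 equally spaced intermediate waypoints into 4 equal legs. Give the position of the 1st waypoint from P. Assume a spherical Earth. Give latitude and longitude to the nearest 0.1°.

Write both endpoints as unit vectors p₁, p₂ with components (cos φ cos λ, cos φ sin λ, sin φ).
The central angle between the endpoints is δ = arccos(p₁·p₂) ≈ 1.488 rad (85.3°).
Interpolate at f = 1/4 with slerp weights a = sin((1−f)δ)/sin δ ≈ 0.901, b = sin(fδ)/sin δ ≈ 0.365.
p = a·p₁ + b·p₂ ≈ (-0.439, -0.681, -0.586); φ = arcsin(p_z) ≈ -35.84°, λ = atan2(p_y, p_x) ≈ -122.79°.

≈ 35.8°S, 122.8°W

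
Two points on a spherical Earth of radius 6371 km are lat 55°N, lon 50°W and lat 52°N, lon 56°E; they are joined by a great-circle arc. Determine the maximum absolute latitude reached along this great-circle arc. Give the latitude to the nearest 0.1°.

The great circle lies in the plane with unit normal n̂ = (p₁ × p₂)/|p₁ × p₂|.
Here n̂_z ≈ +0.406; the vertex latitude is φ_max = arccos|n̂_z| ≈ 66.1°.

≈ 66.1°N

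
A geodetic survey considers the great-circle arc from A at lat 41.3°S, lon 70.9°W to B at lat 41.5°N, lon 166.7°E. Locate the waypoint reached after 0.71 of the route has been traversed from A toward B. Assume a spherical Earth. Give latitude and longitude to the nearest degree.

≈ lat 20°N, lon 153°W

The haversine formula gives a central angle δ ≈ 2.402 rad (137.6°) between the endpoints.
Interpolate at f = 0.71 with slerp weights a = sin((1−f)δ)/sin δ ≈ 0.952, b = sin(fδ)/sin δ ≈ 1.470.
p = a·p₁ + b·p₂ ≈ (-0.838, -0.423, 0.346); φ = arcsin(p_z) ≈ 20.24°, λ = atan2(p_y, p_x) ≈ -153.23°.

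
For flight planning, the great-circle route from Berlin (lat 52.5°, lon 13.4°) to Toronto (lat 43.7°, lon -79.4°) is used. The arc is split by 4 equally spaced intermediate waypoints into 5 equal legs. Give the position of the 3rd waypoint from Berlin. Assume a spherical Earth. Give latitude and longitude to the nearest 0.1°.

≈ lat 56.5°, lon -48.5°

Write both endpoints as unit vectors p₁, p₂ with components (cos φ cos λ, cos φ sin λ, sin φ).
The central angle between the endpoints is δ = arccos(p₁·p₂) ≈ 1.016 rad (58.2°).
Interpolate at f = 3/5 with slerp weights a = sin((1−f)δ)/sin δ ≈ 0.465, b = sin(fδ)/sin δ ≈ 0.674.
p = a·p₁ + b·p₂ ≈ (0.365, -0.413, 0.834); φ = arcsin(p_z) ≈ 56.55°, λ = atan2(p_y, p_x) ≈ -48.53°.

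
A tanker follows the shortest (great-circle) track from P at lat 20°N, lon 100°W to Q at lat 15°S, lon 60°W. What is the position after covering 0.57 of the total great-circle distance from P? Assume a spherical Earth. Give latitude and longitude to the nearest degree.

Write both endpoints as unit vectors p₁, p₂ with components (cos φ cos λ, cos φ sin λ, sin φ).
The central angle between the endpoints is δ = arccos(p₁·p₂) ≈ 0.919 rad (52.6°).
Interpolate at f = 0.57 with slerp weights a = sin((1−f)δ)/sin δ ≈ 0.484, b = sin(fδ)/sin δ ≈ 0.629.
p = a·p₁ + b·p₂ ≈ (0.225, -0.974, 0.003); φ = arcsin(p_z) ≈ 0.16°, λ = atan2(p_y, p_x) ≈ -77.01°.

≈ lat 0°N, lon 77°W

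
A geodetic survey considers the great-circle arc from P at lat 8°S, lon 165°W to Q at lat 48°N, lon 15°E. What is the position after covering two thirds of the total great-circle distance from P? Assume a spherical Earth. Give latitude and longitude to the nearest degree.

From cos δ = sin φ₁ sin φ₂ + cos φ₁ cos φ₂ cos Δλ, the central angle is δ ≈ 2.443 rad (140.0°).
Interpolate at f = 2/3 with slerp weights a = sin((1−f)δ)/sin δ ≈ 1.132, b = sin(fδ)/sin δ ≈ 1.553.
p = a·p₁ + b·p₂ ≈ (-0.079, -0.021, 0.997); φ = arcsin(p_z) ≈ 85.33°, λ = atan2(p_y, p_x) ≈ -165.00°.

≈ lat 85°N, lon 165°W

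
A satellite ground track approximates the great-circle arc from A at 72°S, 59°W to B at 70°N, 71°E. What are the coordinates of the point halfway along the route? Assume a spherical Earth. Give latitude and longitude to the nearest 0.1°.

The haversine formula gives a central angle δ ≈ 2.864 rad (164.1°) between the endpoints.
Interpolate at f = 1/2 with slerp weights a = sin((1−f)δ)/sin δ ≈ 3.610, b = sin(fδ)/sin δ ≈ 3.610.
p = a·p₁ + b·p₂ ≈ (0.977, 0.211, -0.041); φ = arcsin(p_z) ≈ -2.35°, λ = atan2(p_y, p_x) ≈ 12.20°.

≈ 2.4°S, 12.2°E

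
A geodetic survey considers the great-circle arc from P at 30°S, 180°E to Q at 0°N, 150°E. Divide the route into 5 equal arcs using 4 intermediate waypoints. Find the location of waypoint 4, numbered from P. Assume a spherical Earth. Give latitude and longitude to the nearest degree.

≈ 6°S, 155°E

From cos δ = sin φ₁ sin φ₂ + cos φ₁ cos φ₂ cos Δλ, the central angle is δ ≈ 0.723 rad (41.4°).
Interpolate at f = 4/5 with slerp weights a = sin((1−f)δ)/sin δ ≈ 0.218, b = sin(fδ)/sin δ ≈ 0.826.
p = a·p₁ + b·p₂ ≈ (-0.904, 0.413, -0.109); φ = arcsin(p_z) ≈ -6.25°, λ = atan2(p_y, p_x) ≈ 155.44°.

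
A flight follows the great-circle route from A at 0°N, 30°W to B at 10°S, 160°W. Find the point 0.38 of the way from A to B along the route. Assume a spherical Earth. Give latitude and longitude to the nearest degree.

Write both endpoints as unit vectors p₁, p₂ with components (cos φ cos λ, cos φ sin λ, sin φ).
The central angle between the endpoints is δ = arccos(p₁·p₂) ≈ 2.256 rad (129.3°).
Interpolate at f = 0.38 with slerp weights a = sin((1−f)δ)/sin δ ≈ 1.273, b = sin(fδ)/sin δ ≈ 0.977.
p = a·p₁ + b·p₂ ≈ (0.198, -0.965, -0.170); φ = arcsin(p_z) ≈ -9.77°, λ = atan2(p_y, p_x) ≈ -78.39°.

≈ 10°S, 78°W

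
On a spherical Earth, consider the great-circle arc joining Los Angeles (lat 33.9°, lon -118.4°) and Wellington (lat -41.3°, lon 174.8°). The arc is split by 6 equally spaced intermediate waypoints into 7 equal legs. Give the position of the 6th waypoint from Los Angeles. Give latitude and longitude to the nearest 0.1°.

Convert each endpoint to a unit vector on the sphere (x = cos φ cos λ, y = cos φ sin λ, z = sin φ).
The central angle between the endpoints is δ = arccos(p₁·p₂) ≈ 1.694 rad (97.0°).
Interpolate at f = 6/7 with slerp weights a = sin((1−f)δ)/sin δ ≈ 0.241, b = sin(fδ)/sin δ ≈ 1.000.
p = a·p₁ + b·p₂ ≈ (-0.844, -0.108, -0.526); φ = arcsin(p_z) ≈ -31.71°, λ = atan2(p_y, p_x) ≈ -172.70°.

≈ lat -31.7°, lon -172.7°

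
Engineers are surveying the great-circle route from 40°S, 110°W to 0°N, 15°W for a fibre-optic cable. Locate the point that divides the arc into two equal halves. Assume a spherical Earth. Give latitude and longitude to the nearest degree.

Write both endpoints as unit vectors p₁, p₂ with components (cos φ cos λ, cos φ sin λ, sin φ).
The central angle between the endpoints is δ = arccos(p₁·p₂) ≈ 1.638 rad (93.8°).
Interpolate at f = 1/2 with slerp weights a = sin((1−f)δ)/sin δ ≈ 0.732, b = sin(fδ)/sin δ ≈ 0.732.
p = a·p₁ + b·p₂ ≈ (0.515, -0.716, -0.470); φ = arcsin(p_z) ≈ -28.07°, λ = atan2(p_y, p_x) ≈ -54.27°.

≈ 28°S, 54°W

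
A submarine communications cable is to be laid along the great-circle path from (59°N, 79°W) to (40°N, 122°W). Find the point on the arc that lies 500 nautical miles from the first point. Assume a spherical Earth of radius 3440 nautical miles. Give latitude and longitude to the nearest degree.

≈ (56°N, 93°W)

Convert each endpoint to a unit vector on the sphere (x = cos φ cos λ, y = cos φ sin λ, z = sin φ).
The central angle between the endpoints is δ = arccos(p₁·p₂) ≈ 0.574 rad (32.9°). The total great-circle distance is δ·R ≈ 0.574 × 3440 ≈ 1976 nmi, so the target fraction is f = 500/1976 ≈ 0.253.
Interpolate at f ≈ 0.253 with slerp weights a = sin((1−f)δ)/sin δ ≈ 0.766, b = sin(fδ)/sin δ ≈ 0.267.
p = a·p₁ + b·p₂ ≈ (-0.033, -0.560, 0.828); φ = arcsin(p_z) ≈ 55.86°, λ = atan2(p_y, p_x) ≈ -93.37°.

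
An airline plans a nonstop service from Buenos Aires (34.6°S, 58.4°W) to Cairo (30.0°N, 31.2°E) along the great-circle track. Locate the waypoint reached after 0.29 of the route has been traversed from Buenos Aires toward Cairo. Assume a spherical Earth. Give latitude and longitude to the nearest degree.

≈ 18°S, 29°W

The haversine formula gives a central angle δ ≈ 1.853 rad (106.2°) between the endpoints.
Interpolate at f = 0.29 with slerp weights a = sin((1−f)δ)/sin δ ≈ 1.008, b = sin(fδ)/sin δ ≈ 0.533.
p = a·p₁ + b·p₂ ≈ (0.830, -0.467, -0.306); φ = arcsin(p_z) ≈ -17.80°, λ = atan2(p_y, p_x) ≈ -29.39°.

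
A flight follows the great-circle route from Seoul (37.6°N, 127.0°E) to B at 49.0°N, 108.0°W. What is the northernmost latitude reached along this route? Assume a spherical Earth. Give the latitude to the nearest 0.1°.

≈ 64.4°N

The great circle lies in the plane with unit normal n̂ = (p₁ × p₂)/|p₁ × p₂|.
Here n̂_z ≈ +0.432; the vertex latitude is φ_max = arccos|n̂_z| ≈ 64.4°.
Check via Clairaut: cos φ_max = |cos φ₁| · sin C = cos(37.6°)·sin(33.0°) ≈ 0.432, again giving ≈ 64.4°.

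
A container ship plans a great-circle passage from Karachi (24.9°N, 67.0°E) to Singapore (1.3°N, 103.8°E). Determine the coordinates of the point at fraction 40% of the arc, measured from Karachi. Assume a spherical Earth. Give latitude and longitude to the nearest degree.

≈ 16°N, 83°E

Convert each endpoint to a unit vector on the sphere (x = cos φ cos λ, y = cos φ sin λ, z = sin φ).
The central angle between the endpoints is δ = arccos(p₁·p₂) ≈ 0.744 rad (42.6°).
Interpolate at f = 0.40 with slerp weights a = sin((1−f)δ)/sin δ ≈ 0.637, b = sin(fδ)/sin δ ≈ 0.433.
p = a·p₁ + b·p₂ ≈ (0.123, 0.953, 0.278); φ = arcsin(p_z) ≈ 16.15°, λ = atan2(p_y, p_x) ≈ 82.66°.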